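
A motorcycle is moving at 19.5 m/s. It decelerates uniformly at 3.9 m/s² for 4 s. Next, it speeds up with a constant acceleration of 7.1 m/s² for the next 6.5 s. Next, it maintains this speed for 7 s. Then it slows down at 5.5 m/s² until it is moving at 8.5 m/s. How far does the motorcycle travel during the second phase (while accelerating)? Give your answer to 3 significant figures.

Phase 1 (decelerating): v₀ = 19.5 m/s, a = -3.9 m/s².
v = v₀ + at = 19.5 + (-3.9)(4) = 3.90 m/s
Δx = v₀t + ½at² = 19.5·4 + 0.5·-3.9·4² = 46.8 m

Phase 2 (accelerating): v₀ = 3.90 m/s, a = 7.1 m/s².
v = v₀ + at = 3.90 + (7.1)(6.5) = 50.0 m/s
Δx = v₀t + ½at² = 3.90·6.5 + 0.5·7.1·6.5² = 175 m
Distance in phase 2 = 175 m

175 m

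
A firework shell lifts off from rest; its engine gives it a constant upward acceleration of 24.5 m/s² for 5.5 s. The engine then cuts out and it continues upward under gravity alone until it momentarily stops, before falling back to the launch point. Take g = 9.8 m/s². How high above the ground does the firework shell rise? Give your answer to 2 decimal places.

Phase 1 (powered ascent): v₀ = 0 m/s, a = 24.5 m/s².
v = v₀ + at = 0 + (24.5)(5.5) = 135 m/s
Δx = v₀t + ½at² = 0·5.5 + 0.5·24.5·5.5² = 371 m

Phase 2 (coasting upward): v₀ = 135 m/s, a = -9.8 m/s².
v = v₀ + at → t = (0 − 135) / -9.8 = 13.7 s
v² = v₀² + 2aΔx → Δx = (0² − 135²)/(2·-9.8) = 926 m
Maximum height = 371 + 926 = 1300 m

1296.97 m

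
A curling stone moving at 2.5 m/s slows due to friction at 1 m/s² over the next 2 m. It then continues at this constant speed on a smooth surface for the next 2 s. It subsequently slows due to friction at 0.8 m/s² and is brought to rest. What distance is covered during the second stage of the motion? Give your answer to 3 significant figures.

Phase 1 (decelerating): v₀ = 2.50 m/s, a = -1 m/s².
v² = v₀² + 2aΔx = 2.50² + 2·-1·2 = 2.25 → v = 1.50 m/s
t = (v − v₀)/a = (1.50 − 2.50)/-1 = 1.00 s

Phase 2 (constant speed): v₀ = 1.50 m/s, a = 0 m/s².
v = v₀ + at = 1.50 + (0)(2) = 1.50 m/s
Δx = v₀t + ½at² = 1.50·2 + 0.5·0·2² = 3.00 m
Distance in phase 2 = 3.00 m

3.00 m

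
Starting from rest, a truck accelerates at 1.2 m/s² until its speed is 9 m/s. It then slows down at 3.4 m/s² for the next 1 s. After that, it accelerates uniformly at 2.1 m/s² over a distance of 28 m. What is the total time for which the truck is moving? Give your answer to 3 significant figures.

11.6 s

Phase 1 (accelerating): v₀ = 0 m/s, a = 1.2 m/s².
v = v₀ + at → t = (9 − 0) / 1.2 = 7.50 s
v² = v₀² + 2aΔx → Δx = (9² − 0²)/(2·1.2) = 33.8 m

Phase 2 (decelerating): v₀ = 9.00 m/s, a = -3.4 m/s².
v = v₀ + at = 9.00 + (-3.4)(1) = 5.60 m/s
Δx = v₀t + ½at² = 9.00·1 + 0.5·-3.4·1² = 7.30 m

Phase 3 (accelerating): v₀ = 5.60 m/s, a = 2.1 m/s².
v² = v₀² + 2aΔx = 5.60² + 2·2.1·28 = 149 → v = 12.2 m/s
t = (v − v₀)/a = (12.2 − 5.60)/2.1 = 3.15 s
Total time = 7.50 + 1.00 + 3.15 = 11.6 s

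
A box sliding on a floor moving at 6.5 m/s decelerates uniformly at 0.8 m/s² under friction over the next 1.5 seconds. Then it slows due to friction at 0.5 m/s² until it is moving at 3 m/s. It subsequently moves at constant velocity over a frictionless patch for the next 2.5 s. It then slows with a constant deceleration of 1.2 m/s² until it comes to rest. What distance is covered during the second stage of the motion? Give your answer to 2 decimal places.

19.09 m

Phase 1 (decelerating): v₀ = 6.50 m/s, a = -0.8 m/s².
v = v₀ + at = 6.50 + (-0.8)(1.5) = 5.30 m/s
Δx = v₀t + ½at² = 6.50·1.5 + 0.5·-0.8·1.5² = 8.85 m

Phase 2 (decelerating): v₀ = 5.30 m/s, a = -0.5 m/s².
v = v₀ + at → t = (3 − 5.30) / -0.5 = 4.60 s
v² = v₀² + 2aΔx → Δx = (3² − 5.30²)/(2·-0.5) = 19.1 m
Distance in phase 2 = 19.1 m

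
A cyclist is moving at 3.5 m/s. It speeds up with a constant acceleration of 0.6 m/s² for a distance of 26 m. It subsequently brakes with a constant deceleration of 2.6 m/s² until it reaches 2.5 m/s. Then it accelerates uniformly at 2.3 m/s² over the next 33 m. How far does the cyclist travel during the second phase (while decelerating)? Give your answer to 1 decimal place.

7.2 m

Phase 1 (accelerating): v₀ = 3.50 m/s, a = 0.6 m/s².
v² = v₀² + 2aΔx = 3.50² + 2·0.6·26 = 43.5 → v = 6.59 m/s
t = (v − v₀)/a = (6.59 − 3.50)/0.6 = 5.15 s

Phase 2 (decelerating): v₀ = 6.59 m/s, a = -2.6 m/s².
v = v₀ + at → t = (2.5 − 6.59) / -2.6 = 1.57 s
v² = v₀² + 2aΔx → Δx = (2.5² − 6.59²)/(2·-2.6) = 7.15 m
Distance in phase 2 = 7.15 m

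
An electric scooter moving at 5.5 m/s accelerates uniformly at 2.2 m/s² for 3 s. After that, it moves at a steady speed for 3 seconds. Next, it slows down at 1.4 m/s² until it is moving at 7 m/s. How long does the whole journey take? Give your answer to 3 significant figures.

Phase 1 (accelerating): v₀ = 5.50 m/s, a = 2.2 m/s².
v = v₀ + at = 5.50 + (2.2)(3) = 12.1 m/s
Δx = v₀t + ½at² = 5.50·3 + 0.5·2.2·3² = 26.4 m

Phase 2 (constant speed): v₀ = 12.1 m/s, a = 0 m/s².
v = v₀ + at = 12.1 + (0)(3) = 12.1 m/s
Δx = v₀t + ½at² = 12.1·3 + 0.5·0·3² = 36.3 m

Phase 3 (decelerating): v₀ = 12.1 m/s, a = -1.4 m/s².
v = v₀ + at → t = (7 − 12.1) / -1.4 = 3.64 s
v² = v₀² + 2aΔx → Δx = (7² − 12.1²)/(2·-1.4) = 34.8 m
Total time = 3.00 + 3.00 + 3.64 = 9.64 s

9.64 s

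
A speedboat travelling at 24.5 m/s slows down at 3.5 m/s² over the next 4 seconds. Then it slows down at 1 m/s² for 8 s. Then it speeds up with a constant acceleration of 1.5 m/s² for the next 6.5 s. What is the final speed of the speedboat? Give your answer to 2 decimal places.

Phase 1 (decelerating): v₀ = 24.5 m/s, a = -3.5 m/s².
v = v₀ + at = 24.5 + (-3.5)(4) = 10.5 m/s
Δx = v₀t + ½at² = 24.5·4 + 0.5·-3.5·4² = 70.0 m

Phase 2 (decelerating): v₀ = 10.5 m/s, a = -1 m/s².
v = v₀ + at = 10.5 + (-1)(8) = 2.50 m/s
Δx = v₀t + ½at² = 10.5·8 + 0.5·-1·8² = 52.0 m

Phase 3 (accelerating): v₀ = 2.50 m/s, a = 1.5 m/s².
v = v₀ + at = 2.50 + (1.5)(6.5) = 12.2 m/s
Δx = v₀t + ½at² = 2.50·6.5 + 0.5·1.5·6.5² = 47.9 m
Final speed = 12.2 m/s

12.25 m/s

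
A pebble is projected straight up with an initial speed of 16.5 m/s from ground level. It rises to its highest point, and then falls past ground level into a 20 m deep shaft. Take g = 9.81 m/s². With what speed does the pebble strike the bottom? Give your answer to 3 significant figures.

Phase 1 (rising): v₀ = 16.5 m/s, a = -9.81 m/s².
v = v₀ + at → t = (0 − 16.5) / -9.81 = 1.68 s
v² = v₀² + 2aΔx → Δx = (0² − 16.5²)/(2·-9.81) = 13.9 m

Phase 2 (falling): v₀ = 0 m/s, a = -9.81 m/s².
Falls 33.9 m from rest: t = √(2·33.9/9.81) = 2.63 s; v = g·t = 25.8 m/s.
Final speed = 25.8 m/s

25.8 m/s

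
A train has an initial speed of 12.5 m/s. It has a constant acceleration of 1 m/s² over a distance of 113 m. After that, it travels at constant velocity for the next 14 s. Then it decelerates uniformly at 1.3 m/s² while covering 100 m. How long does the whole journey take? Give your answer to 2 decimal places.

27.59 s

Phase 1 (accelerating): v₀ = 12.5 m/s, a = 1 m/s².
v² = v₀² + 2aΔx = 12.5² + 2·1·113 = 382 → v = 19.6 m/s
t = (v − v₀)/a = (19.6 − 12.5)/1 = 7.05 s

Phase 2 (constant speed): v₀ = 19.6 m/s, a = 0 m/s².
v = v₀ + at = 19.6 + (0)(14) = 19.6 m/s
Δx = v₀t + ½at² = 19.6·14 + 0.5·0·14² = 274 m

Phase 3 (decelerating): v₀ = 19.6 m/s, a = -1.3 m/s².
v² = v₀² + 2aΔx = 19.6² + 2·-1.3·100 = 122 → v = 11.1 m/s
t = (v − v₀)/a = (11.1 − 19.6)/-1.3 = 6.53 s
Total time = 7.05 + 14.0 + 6.53 = 27.6 s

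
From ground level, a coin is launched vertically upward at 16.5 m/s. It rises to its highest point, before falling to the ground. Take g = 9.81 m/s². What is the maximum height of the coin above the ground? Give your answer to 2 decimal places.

13.88 m

Phase 1 (rising): v₀ = 16.5 m/s, a = -9.81 m/s².
v = v₀ + at → t = (0 − 16.5) / -9.81 = 1.68 s
v² = v₀² + 2aΔx → Δx = (0² − 16.5²)/(2·-9.81) = 13.9 m
Maximum height = 13.9 m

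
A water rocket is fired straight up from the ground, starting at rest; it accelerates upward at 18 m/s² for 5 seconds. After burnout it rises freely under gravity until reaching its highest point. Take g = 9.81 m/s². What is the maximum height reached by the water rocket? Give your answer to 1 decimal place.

Phase 1 (powered ascent): v₀ = 0 m/s, a = 18 m/s².
v = v₀ + at = 0 + (18)(5) = 90.0 m/s
Δx = v₀t + ½at² = 0·5 + 0.5·18·5² = 225 m

Phase 2 (coasting upward): v₀ = 90.0 m/s, a = -9.81 m/s².
v = v₀ + at → t = (0 − 90.0) / -9.81 = 9.17 s
v² = v₀² + 2aΔx → Δx = (0² − 90.0²)/(2·-9.81) = 413 m
Maximum height = 225 + 413 = 638 m

637.8 m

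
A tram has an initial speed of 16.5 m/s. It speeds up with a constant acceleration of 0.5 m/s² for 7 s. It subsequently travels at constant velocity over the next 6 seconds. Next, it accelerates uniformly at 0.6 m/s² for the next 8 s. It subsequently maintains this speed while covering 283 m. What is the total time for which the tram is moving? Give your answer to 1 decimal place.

Phase 1 (accelerating): v₀ = 16.5 m/s, a = 0.5 m/s².
v = v₀ + at = 16.5 + (0.5)(7) = 20.0 m/s
Δx = v₀t + ½at² = 16.5·7 + 0.5·0.5·7² = 128 m

Phase 2 (constant speed): v₀ = 20.0 m/s, a = 0 m/s².
v = v₀ + at = 20.0 + (0)(6) = 20.0 m/s
Δx = v₀t + ½at² = 20.0·6 + 0.5·0·6² = 120 m

Phase 3 (accelerating): v₀ = 20.0 m/s, a = 0.6 m/s².
v = v₀ + at = 20.0 + (0.6)(8) = 24.8 m/s
Δx = v₀t + ½at² = 20.0·8 + 0.5·0.6·8² = 179 m

Phase 4 (constant speed): v₀ = 24.8 m/s, a = 0 m/s².
Constant speed: t = d/v = 283/24.8 = 11.4 s
Total time = 7.00 + 6.00 + 8.00 + 11.4 = 32.4 s

32.4 s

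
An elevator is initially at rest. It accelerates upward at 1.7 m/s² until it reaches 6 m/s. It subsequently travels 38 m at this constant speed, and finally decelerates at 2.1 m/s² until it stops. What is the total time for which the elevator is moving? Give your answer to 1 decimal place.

Phase 1 (accelerating): v₀ = 0 m/s, a = 1.7 m/s².
v = v₀ + at → t = (6 − 0) / 1.7 = 3.53 s
v² = v₀² + 2aΔx → Δx = (6² − 0²)/(2·1.7) = 10.6 m

Phase 2 (constant speed): v₀ = 6.00 m/s, a = 0 m/s².
Constant speed: t = d/v = 38/6.00 = 6.33 s

Phase 3 (decelerating): v₀ = 6.00 m/s, a = -2.1 m/s².
v = v₀ + at → t = (0 − 6.00) / -2.1 = 2.86 s
v² = v₀² + 2aΔx → Δx = (0² − 6.00²)/(2·-2.1) = 8.57 m
Total time = 3.53 + 6.33 + 2.86 = 12.7 s

12.7 s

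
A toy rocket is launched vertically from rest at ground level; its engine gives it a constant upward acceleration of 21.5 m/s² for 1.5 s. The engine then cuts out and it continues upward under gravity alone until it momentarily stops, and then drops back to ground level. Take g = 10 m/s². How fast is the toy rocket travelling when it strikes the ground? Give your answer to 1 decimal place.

39.0 m/s

Phase 1 (powered ascent): v₀ = 0 m/s, a = 21.5 m/s².
v = v₀ + at = 0 + (21.5)(1.5) = 32.2 m/s
Δx = v₀t + ½at² = 0·1.5 + 0.5·21.5·1.5² = 24.2 m

Phase 2 (coasting upward): v₀ = 32.2 m/s, a = -10 m/s².
v = v₀ + at → t = (0 − 32.2) / -10 = 3.23 s
v² = v₀² + 2aΔx → Δx = (0² − 32.2²)/(2·-10) = 52.0 m

Phase 3 (free fall): v₀ = 0 m/s, a = -10 m/s².
Falls 76.2 m from rest: t = √(2·76.2/10) = 3.90 s; v = g·t = 39.0 m/s.
Impact speed = 39.0 m/s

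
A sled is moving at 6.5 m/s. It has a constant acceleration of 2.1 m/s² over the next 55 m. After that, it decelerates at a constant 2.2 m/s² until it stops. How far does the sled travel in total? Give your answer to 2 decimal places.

Phase 1 (accelerating): v₀ = 6.50 m/s, a = 2.1 m/s².
v² = v₀² + 2aΔx = 6.50² + 2·2.1·55 = 273 → v = 16.5 m/s
t = (v − v₀)/a = (16.5 − 6.50)/2.1 = 4.78 s

Phase 2 (decelerating): v₀ = 16.5 m/s, a = -2.2 m/s².
v = v₀ + at → t = (0 − 16.5) / -2.2 = 7.51 s
v² = v₀² + 2aΔx → Δx = (0² − 16.5²)/(2·-2.2) = 62.1 m
Total distance = 55.0 + 62.1 = 117 m

117.10 m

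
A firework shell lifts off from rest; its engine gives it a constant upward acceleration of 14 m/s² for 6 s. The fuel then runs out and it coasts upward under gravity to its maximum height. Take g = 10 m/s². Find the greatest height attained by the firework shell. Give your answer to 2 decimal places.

Phase 1 (powered ascent): v₀ = 0 m/s, a = 14 m/s².
v = v₀ + at = 0 + (14)(6) = 84.0 m/s
Δx = v₀t + ½at² = 0·6 + 0.5·14·6² = 252 m

Phase 2 (coasting upward): v₀ = 84.0 m/s, a = -10 m/s².
v = v₀ + at → t = (0 − 84.0) / -10 = 8.40 s
v² = v₀² + 2aΔx → Δx = (0² − 84.0²)/(2·-10) = 353 m
Maximum height = 252 + 353 = 605 m

604.80 m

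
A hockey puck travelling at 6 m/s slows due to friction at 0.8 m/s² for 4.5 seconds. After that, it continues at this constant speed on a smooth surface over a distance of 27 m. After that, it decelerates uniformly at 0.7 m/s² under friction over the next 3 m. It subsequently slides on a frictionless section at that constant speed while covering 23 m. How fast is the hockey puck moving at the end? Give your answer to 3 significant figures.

Phase 1 (decelerating): v₀ = 6.00 m/s, a = -0.8 m/s².
v = v₀ + at = 6.00 + (-0.8)(4.5) = 2.40 m/s
Δx = v₀t + ½at² = 6.00·4.5 + 0.5·-0.8·4.5² = 18.9 m

Phase 2 (constant speed): v₀ = 2.40 m/s, a = 0 m/s².
Constant speed: t = d/v = 27/2.40 = 11.2 s

Phase 3 (decelerating): v₀ = 2.40 m/s, a = -0.7 m/s².
v² = v₀² + 2aΔx = 2.40² + 2·-0.7·3 = 1.56 → v = 1.25 m/s
t = (v − v₀)/a = (1.25 − 2.40)/-0.7 = 1.64 s

Phase 4 (constant speed): v₀ = 1.25 m/s, a = 0 m/s².
Constant speed: t = d/v = 23/1.25 = 18.4 s
Final speed = 1.25 m/s

1.25 m/s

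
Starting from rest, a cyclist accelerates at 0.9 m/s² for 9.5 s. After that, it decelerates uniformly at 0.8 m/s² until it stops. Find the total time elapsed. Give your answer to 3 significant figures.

Phase 1 (accelerating): v₀ = 0 m/s, a = 0.9 m/s².
v = v₀ + at = 0 + (0.9)(9.5) = 8.55 m/s
Δx = v₀t + ½at² = 0·9.5 + 0.5·0.9·9.5² = 40.6 m

Phase 2 (decelerating): v₀ = 8.55 m/s, a = -0.8 m/s².
v = v₀ + at → t = (0 − 8.55) / -0.8 = 10.7 s
v² = v₀² + 2aΔx → Δx = (0² − 8.55²)/(2·-0.8) = 45.7 m
Total time = 9.50 + 10.7 = 20.2 s

20.2 s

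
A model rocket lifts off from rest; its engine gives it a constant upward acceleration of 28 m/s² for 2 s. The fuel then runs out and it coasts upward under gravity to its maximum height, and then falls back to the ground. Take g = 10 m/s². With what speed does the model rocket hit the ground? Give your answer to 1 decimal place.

65.2 m/s

Phase 1 (powered ascent): v₀ = 0 m/s, a = 28 m/s².
v = v₀ + at = 0 + (28)(2) = 56.0 m/s
Δx = v₀t + ½at² = 0·2 + 0.5·28·2² = 56.0 m

Phase 2 (coasting upward): v₀ = 56.0 m/s, a = -10 m/s².
v = v₀ + at → t = (0 − 56.0) / -10 = 5.60 s
v² = v₀² + 2aΔx → Δx = (0² − 56.0²)/(2·-10) = 157 m

Phase 3 (free fall): v₀ = 0 m/s, a = -10 m/s².
Falls 213 m from rest: t = √(2·213/10) = 6.52 s; v = g·t = 65.2 m/s.
Impact speed = 65.2 m/s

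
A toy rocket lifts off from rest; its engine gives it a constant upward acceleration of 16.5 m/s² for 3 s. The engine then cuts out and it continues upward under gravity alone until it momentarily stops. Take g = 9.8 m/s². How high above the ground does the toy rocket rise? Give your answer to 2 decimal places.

199.26 m

Phase 1 (powered ascent): v₀ = 0 m/s, a = 16.5 m/s².
v = v₀ + at = 0 + (16.5)(3) = 49.5 m/s
Δx = v₀t + ½at² = 0·3 + 0.5·16.5·3² = 74.2 m

Phase 2 (coasting upward): v₀ = 49.5 m/s, a = -9.8 m/s².
v = v₀ + at → t = (0 − 49.5) / -9.8 = 5.05 s
v² = v₀² + 2aΔx → Δx = (0² − 49.5²)/(2·-9.8) = 125 m
Maximum height = 74.2 + 125 = 199 m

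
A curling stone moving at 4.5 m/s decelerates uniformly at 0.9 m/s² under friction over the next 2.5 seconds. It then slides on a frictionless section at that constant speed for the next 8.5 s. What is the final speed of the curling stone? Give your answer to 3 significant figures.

2.25 m/s

Phase 1 (decelerating): v₀ = 4.50 m/s, a = -0.9 m/s².
v = v₀ + at = 4.50 + (-0.9)(2.5) = 2.25 m/s
Δx = v₀t + ½at² = 4.50·2.5 + 0.5·-0.9·2.5² = 8.44 m

Phase 2 (constant speed): v₀ = 2.25 m/s, a = 0 m/s².
v = v₀ + at = 2.25 + (0)(8.5) = 2.25 m/s
Δx = v₀t + ½at² = 2.25·8.5 + 0.5·0·8.5² = 19.1 m
Final speed = 2.25 m/s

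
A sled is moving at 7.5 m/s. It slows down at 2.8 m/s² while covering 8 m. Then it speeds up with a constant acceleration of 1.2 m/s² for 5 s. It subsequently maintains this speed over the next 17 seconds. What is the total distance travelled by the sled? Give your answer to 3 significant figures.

199 m

Phase 1 (decelerating): v₀ = 7.50 m/s, a = -2.8 m/s².
v² = v₀² + 2aΔx = 7.50² + 2·-2.8·8 = 11.5 → v = 3.38 m/s
t = (v − v₀)/a = (3.38 − 7.50)/-2.8 = 1.47 s

Phase 2 (accelerating): v₀ = 3.38 m/s, a = 1.2 m/s².
v = v₀ + at = 3.38 + (1.2)(5) = 9.38 m/s
Δx = v₀t + ½at² = 3.38·5 + 0.5·1.2·5² = 31.9 m

Phase 3 (constant speed): v₀ = 9.38 m/s, a = 0 m/s².
v = v₀ + at = 9.38 + (0)(17) = 9.38 m/s
Δx = v₀t + ½at² = 9.38·17 + 0.5·0·17² = 160 m
Total distance = 8.00 + 31.9 + 160 = 199 m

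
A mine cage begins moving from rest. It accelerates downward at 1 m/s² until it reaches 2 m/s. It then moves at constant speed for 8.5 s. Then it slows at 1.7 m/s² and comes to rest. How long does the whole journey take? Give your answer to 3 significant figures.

11.7 s

Phase 1 (accelerating): v₀ = 0 m/s, a = 1 m/s².
v = v₀ + at → t = (2 − 0) / 1 = 2.00 s
v² = v₀² + 2aΔx → Δx = (2² − 0²)/(2·1) = 2.00 m

Phase 2 (constant speed): v₀ = 2.00 m/s, a = 0 m/s².
v = v₀ + at = 2.00 + (0)(8.5) = 2.00 m/s
Δx = v₀t + ½at² = 2.00·8.5 + 0.5·0·8.5² = 17.0 m

Phase 3 (decelerating): v₀ = 2.00 m/s, a = -1.7 m/s².
v = v₀ + at → t = (0 − 2.00) / -1.7 = 1.18 s
v² = v₀² + 2aΔx → Δx = (0² − 2.00²)/(2·-1.7) = 1.18 m
Total time = 2.00 + 8.50 + 1.18 = 11.7 s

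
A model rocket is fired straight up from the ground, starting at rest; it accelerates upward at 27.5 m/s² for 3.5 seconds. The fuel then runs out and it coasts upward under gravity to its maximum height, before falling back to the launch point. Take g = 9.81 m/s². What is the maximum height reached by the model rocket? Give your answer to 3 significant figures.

641 m

Phase 1 (powered ascent): v₀ = 0 m/s, a = 27.5 m/s².
v = v₀ + at = 0 + (27.5)(3.5) = 96.2 m/s
Δx = v₀t + ½at² = 0·3.5 + 0.5·27.5·3.5² = 168 m

Phase 2 (coasting upward): v₀ = 96.2 m/s, a = -9.81 m/s².
v = v₀ + at → t = (0 − 96.2) / -9.81 = 9.81 s
v² = v₀² + 2aΔx → Δx = (0² − 96.2²)/(2·-9.81) = 472 m
Maximum height = 168 + 472 = 641 m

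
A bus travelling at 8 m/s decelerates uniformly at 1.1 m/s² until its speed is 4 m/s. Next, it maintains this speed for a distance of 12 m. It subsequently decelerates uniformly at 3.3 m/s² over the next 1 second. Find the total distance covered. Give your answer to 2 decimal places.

Phase 1 (decelerating): v₀ = 8.00 m/s, a = -1.1 m/s².
v = v₀ + at → t = (4 − 8.00) / -1.1 = 3.64 s
v² = v₀² + 2aΔx → Δx = (4² − 8.00²)/(2·-1.1) = 21.8 m

Phase 2 (constant speed): v₀ = 4.00 m/s, a = 0 m/s².
Constant speed: t = d/v = 12/4.00 = 3.00 s

Phase 3 (decelerating): v₀ = 4.00 m/s, a = -3.3 m/s².
v = v₀ + at = 4.00 + (-3.3)(1) = 0.700 m/s
Δx = v₀t + ½at² = 4.00·1 + 0.5·-3.3·1² = 2.35 m
Total distance = 21.8 + 12.0 + 2.35 = 36.2 m

36.17 m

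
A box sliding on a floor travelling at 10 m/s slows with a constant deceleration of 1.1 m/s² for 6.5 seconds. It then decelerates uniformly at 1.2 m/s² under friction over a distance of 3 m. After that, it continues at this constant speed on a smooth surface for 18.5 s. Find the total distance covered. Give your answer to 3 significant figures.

Phase 1 (decelerating): v₀ = 10.0 m/s, a = -1.1 m/s².
v = v₀ + at = 10.0 + (-1.1)(6.5) = 2.85 m/s
Δx = v₀t + ½at² = 10.0·6.5 + 0.5·-1.1·6.5² = 41.8 m

Phase 2 (decelerating): v₀ = 2.85 m/s, a = -1.2 m/s².
v² = v₀² + 2aΔx = 2.85² + 2·-1.2·3 = 0.922 → v = 0.960 m/s
t = (v − v₀)/a = (0.960 − 2.85)/-1.2 = 1.57 s

Phase 3 (constant speed): v₀ = 0.960 m/s, a = 0 m/s².
v = v₀ + at = 0.960 + (0)(18.5) = 0.960 m/s
Δx = v₀t + ½at² = 0.960·18.5 + 0.5·0·18.5² = 17.8 m
Total distance = 41.8 + 3.00 + 17.8 = 62.5 m

62.5 m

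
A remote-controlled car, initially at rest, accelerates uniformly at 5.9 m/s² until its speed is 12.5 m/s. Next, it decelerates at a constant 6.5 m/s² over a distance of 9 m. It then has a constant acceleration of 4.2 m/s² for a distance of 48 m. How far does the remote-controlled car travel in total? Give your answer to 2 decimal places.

70.24 m

Phase 1 (accelerating): v₀ = 0 m/s, a = 5.9 m/s².
v = v₀ + at → t = (12.5 − 0) / 5.9 = 2.12 s
v² = v₀² + 2aΔx → Δx = (12.5² − 0²)/(2·5.9) = 13.2 m

Phase 2 (decelerating): v₀ = 12.5 m/s, a = -6.5 m/s².
v² = v₀² + 2aΔx = 12.5² + 2·-6.5·9 = 39.2 → v = 6.26 m/s
t = (v − v₀)/a = (6.26 − 12.5)/-6.5 = 0.959 s

Phase 3 (accelerating): v₀ = 6.26 m/s, a = 4.2 m/s².
v² = v₀² + 2aΔx = 6.26² + 2·4.2·48 = 442 → v = 21.0 m/s
t = (v − v₀)/a = (21.0 − 6.26)/4.2 = 3.52 s
Total distance = 13.2 + 9.00 + 48.0 = 70.2 m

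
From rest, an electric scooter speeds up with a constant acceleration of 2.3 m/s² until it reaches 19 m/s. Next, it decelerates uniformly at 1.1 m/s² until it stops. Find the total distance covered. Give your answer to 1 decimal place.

Phase 1 (accelerating): v₀ = 0 m/s, a = 2.3 m/s².
v = v₀ + at → t = (19 − 0) / 2.3 = 8.26 s
v² = v₀² + 2aΔx → Δx = (19² − 0²)/(2·2.3) = 78.5 m

Phase 2 (decelerating): v₀ = 19.0 m/s, a = -1.1 m/s².
v = v₀ + at → t = (0 − 19.0) / -1.1 = 17.3 s
v² = v₀² + 2aΔx → Δx = (0² − 19.0²)/(2·-1.1) = 164 m
Total distance = 78.5 + 164 = 243 m

242.6 m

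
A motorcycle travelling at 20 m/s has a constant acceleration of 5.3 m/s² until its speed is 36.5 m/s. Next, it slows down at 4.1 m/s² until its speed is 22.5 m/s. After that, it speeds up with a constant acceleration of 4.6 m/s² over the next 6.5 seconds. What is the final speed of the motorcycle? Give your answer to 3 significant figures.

Phase 1 (accelerating): v₀ = 20.0 m/s, a = 5.3 m/s².
v = v₀ + at → t = (36.5 − 20.0) / 5.3 = 3.11 s
v² = v₀² + 2aΔx → Δx = (36.5² − 20.0²)/(2·5.3) = 87.9 m

Phase 2 (decelerating): v₀ = 36.5 m/s, a = -4.1 m/s².
v = v₀ + at → t = (22.5 − 36.5) / -4.1 = 3.41 s
v² = v₀² + 2aΔx → Δx = (22.5² − 36.5²)/(2·-4.1) = 101 m

Phase 3 (accelerating): v₀ = 22.5 m/s, a = 4.6 m/s².
v = v₀ + at = 22.5 + (4.6)(6.5) = 52.4 m/s
Δx = v₀t + ½at² = 22.5·6.5 + 0.5·4.6·6.5² = 243 m
Final speed = 52.4 m/s

52.4 m/s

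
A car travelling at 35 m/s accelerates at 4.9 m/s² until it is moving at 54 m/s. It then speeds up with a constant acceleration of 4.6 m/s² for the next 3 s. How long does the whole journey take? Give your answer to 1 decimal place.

Phase 1 (accelerating): v₀ = 35.0 m/s, a = 4.9 m/s².
v = v₀ + at → t = (54 − 35.0) / 4.9 = 3.88 s
v² = v₀² + 2aΔx → Δx = (54² − 35.0²)/(2·4.9) = 173 m

Phase 2 (accelerating): v₀ = 54.0 m/s, a = 4.6 m/s².
v = v₀ + at = 54.0 + (4.6)(3) = 67.8 m/s
Δx = v₀t + ½at² = 54.0·3 + 0.5·4.6·3² = 183 m
Total time = 3.88 + 3.00 = 6.88 s

6.9 s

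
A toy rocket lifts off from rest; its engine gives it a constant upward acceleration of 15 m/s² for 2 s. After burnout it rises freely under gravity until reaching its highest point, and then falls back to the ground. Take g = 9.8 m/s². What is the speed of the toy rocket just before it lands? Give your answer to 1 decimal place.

Phase 1 (powered ascent): v₀ = 0 m/s, a = 15 m/s².
v = v₀ + at = 0 + (15)(2) = 30.0 m/s
Δx = v₀t + ½at² = 0·2 + 0.5·15·2² = 30.0 m

Phase 2 (coasting upward): v₀ = 30.0 m/s, a = -9.8 m/s².
v = v₀ + at → t = (0 − 30.0) / -9.8 = 3.06 s
v² = v₀² + 2aΔx → Δx = (0² − 30.0²)/(2·-9.8) = 45.9 m

Phase 3 (free fall): v₀ = 0 m/s, a = -9.8 m/s².
Falls 75.9 m from rest: t = √(2·75.9/9.8) = 3.94 s; v = g·t = 38.6 m/s.
Impact speed = 38.6 m/s

38.6 m/s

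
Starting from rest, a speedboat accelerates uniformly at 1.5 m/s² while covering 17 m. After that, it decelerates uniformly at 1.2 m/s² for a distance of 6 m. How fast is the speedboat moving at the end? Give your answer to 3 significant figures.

6.05 m/s

Phase 1 (accelerating): v₀ = 0 m/s, a = 1.5 m/s².
v² = v₀² + 2aΔx = 0² + 2·1.5·17 = 51.0 → v = 7.14 m/s
t = (v − v₀)/a = (7.14 − 0)/1.5 = 4.76 s

Phase 2 (decelerating): v₀ = 7.14 m/s, a = -1.2 m/s².
v² = v₀² + 2aΔx = 7.14² + 2·-1.2·6 = 36.6 → v = 6.05 m/s
t = (v − v₀)/a = (6.05 − 7.14)/-1.2 = 0.910 s
Final speed = 6.05 m/s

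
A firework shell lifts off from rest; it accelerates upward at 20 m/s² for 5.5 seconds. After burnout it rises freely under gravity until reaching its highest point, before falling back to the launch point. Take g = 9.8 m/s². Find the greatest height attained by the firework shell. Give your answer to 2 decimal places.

Phase 1 (powered ascent): v₀ = 0 m/s, a = 20 m/s².
v = v₀ + at = 0 + (20)(5.5) = 110 m/s
Δx = v₀t + ½at² = 0·5.5 + 0.5·20·5.5² = 302 m

Phase 2 (coasting upward): v₀ = 110 m/s, a = -9.8 m/s².
v = v₀ + at → t = (0 − 110) / -9.8 = 11.2 s
v² = v₀² + 2aΔx → Δx = (0² − 110²)/(2·-9.8) = 617 m
Maximum height = 302 + 617 = 920 m

919.85 m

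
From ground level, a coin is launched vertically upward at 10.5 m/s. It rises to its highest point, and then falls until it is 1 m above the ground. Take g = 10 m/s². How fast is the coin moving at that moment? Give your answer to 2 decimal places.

Phase 1 (rising): v₀ = 10.5 m/s, a = -10 m/s².
v = v₀ + at → t = (0 − 10.5) / -10 = 1.05 s
v² = v₀² + 2aΔx → Δx = (0² − 10.5²)/(2·-10) = 5.51 m

Phase 2 (falling): v₀ = 0 m/s, a = -10 m/s².
Falls 4.51 m from rest: t = √(2·4.51/10) = 0.950 s; v = g·t = 9.50 m/s.
Final speed = 9.50 m/s

9.50 m/s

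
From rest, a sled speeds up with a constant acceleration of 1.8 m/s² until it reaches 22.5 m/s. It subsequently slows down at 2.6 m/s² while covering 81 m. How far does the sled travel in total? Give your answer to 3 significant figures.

222 m

Phase 1 (accelerating): v₀ = 0 m/s, a = 1.8 m/s².
v = v₀ + at → t = (22.5 − 0) / 1.8 = 12.5 s
v² = v₀² + 2aΔx → Δx = (22.5² − 0²)/(2·1.8) = 141 m

Phase 2 (decelerating): v₀ = 22.5 m/s, a = -2.6 m/s².
v² = v₀² + 2aΔx = 22.5² + 2·-2.6·81 = 85.1 → v = 9.22 m/s
t = (v − v₀)/a = (9.22 − 22.5)/-2.6 = 5.11 s
Total distance = 141 + 81.0 = 222 m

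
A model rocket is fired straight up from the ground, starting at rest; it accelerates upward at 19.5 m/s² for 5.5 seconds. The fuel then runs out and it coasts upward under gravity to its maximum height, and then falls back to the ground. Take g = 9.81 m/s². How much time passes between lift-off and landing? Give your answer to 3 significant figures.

29.8 s

Phase 1 (powered ascent): v₀ = 0 m/s, a = 19.5 m/s².
v = v₀ + at = 0 + (19.5)(5.5) = 107 m/s
Δx = v₀t + ½at² = 0·5.5 + 0.5·19.5·5.5² = 295 m

Phase 2 (coasting upward): v₀ = 107 m/s, a = -9.81 m/s².
v = v₀ + at → t = (0 − 107) / -9.81 = 10.9 s
v² = v₀² + 2aΔx → Δx = (0² − 107²)/(2·-9.81) = 586 m

Phase 3 (free fall): v₀ = 0 m/s, a = -9.81 m/s².
Falls 881 m from rest: t = √(2·881/9.81) = 13.4 s; v = g·t = 131 m/s.
Total time = 5.50 + 10.9 + 13.4 = 29.8 s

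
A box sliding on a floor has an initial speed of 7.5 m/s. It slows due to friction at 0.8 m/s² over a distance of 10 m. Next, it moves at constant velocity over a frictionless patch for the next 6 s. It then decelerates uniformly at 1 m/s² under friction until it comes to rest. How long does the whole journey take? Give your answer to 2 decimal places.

13.79 s

Phase 1 (decelerating): v₀ = 7.50 m/s, a = -0.8 m/s².
v² = v₀² + 2aΔx = 7.50² + 2·-0.8·10 = 40.2 → v = 6.34 m/s
t = (v − v₀)/a = (6.34 − 7.50)/-0.8 = 1.44 s

Phase 2 (constant speed): v₀ = 6.34 m/s, a = 0 m/s².
v = v₀ + at = 6.34 + (0)(6) = 6.34 m/s
Δx = v₀t + ½at² = 6.34·6 + 0.5·0·6² = 38.1 m

Phase 3 (decelerating): v₀ = 6.34 m/s, a = -1 m/s².
v = v₀ + at → t = (0 − 6.34) / -1 = 6.34 s
v² = v₀² + 2aΔx → Δx = (0² − 6.34²)/(2·-1) = 20.1 m
Total time = 1.44 + 6.00 + 6.34 = 13.8 s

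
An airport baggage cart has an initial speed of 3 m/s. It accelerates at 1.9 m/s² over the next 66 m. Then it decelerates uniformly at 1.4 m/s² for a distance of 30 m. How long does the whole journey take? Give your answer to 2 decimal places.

8.95 s

Phase 1 (accelerating): v₀ = 3.00 m/s, a = 1.9 m/s².
v² = v₀² + 2aΔx = 3.00² + 2·1.9·66 = 260 → v = 16.1 m/s
t = (v − v₀)/a = (16.1 − 3.00)/1.9 = 6.90 s

Phase 2 (decelerating): v₀ = 16.1 m/s, a = -1.4 m/s².
v² = v₀² + 2aΔx = 16.1² + 2·-1.4·30 = 176 → v = 13.3 m/s
t = (v − v₀)/a = (13.3 − 16.1)/-1.4 = 2.04 s
Total time = 6.90 + 2.04 = 8.95 s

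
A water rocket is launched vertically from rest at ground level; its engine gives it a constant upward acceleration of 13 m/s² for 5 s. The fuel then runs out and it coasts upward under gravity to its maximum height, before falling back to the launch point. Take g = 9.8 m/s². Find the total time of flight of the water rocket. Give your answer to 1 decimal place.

20.4 s

Phase 1 (powered ascent): v₀ = 0 m/s, a = 13 m/s².
v = v₀ + at = 0 + (13)(5) = 65.0 m/s
Δx = v₀t + ½at² = 0·5 + 0.5·13·5² = 162 m

Phase 2 (coasting upward): v₀ = 65.0 m/s, a = -9.8 m/s².
v = v₀ + at → t = (0 − 65.0) / -9.8 = 6.63 s
v² = v₀² + 2aΔx → Δx = (0² − 65.0²)/(2·-9.8) = 216 m

Phase 3 (free fall): v₀ = 0 m/s, a = -9.8 m/s².
Falls 378 m from rest: t = √(2·378/9.8) = 8.78 s; v = g·t = 86.1 m/s.
Total time = 5.00 + 6.63 + 8.78 = 20.4 s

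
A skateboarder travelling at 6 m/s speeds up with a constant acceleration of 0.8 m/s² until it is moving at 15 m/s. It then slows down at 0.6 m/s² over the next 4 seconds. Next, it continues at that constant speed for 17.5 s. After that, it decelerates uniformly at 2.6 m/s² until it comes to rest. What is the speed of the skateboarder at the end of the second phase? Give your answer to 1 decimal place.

12.6 m/s

Phase 1 (accelerating): v₀ = 6.00 m/s, a = 0.8 m/s².
v = v₀ + at → t = (15 − 6.00) / 0.8 = 11.2 s
v² = v₀² + 2aΔx → Δx = (15² − 6.00²)/(2·0.8) = 118 m

Phase 2 (decelerating): v₀ = 15.0 m/s, a = -0.6 m/s².
v = v₀ + at = 15.0 + (-0.6)(4) = 12.6 m/s
Δx = v₀t + ½at² = 15.0·4 + 0.5·-0.6·4² = 55.2 m
Speed at end of phase 2 = 12.6 m/s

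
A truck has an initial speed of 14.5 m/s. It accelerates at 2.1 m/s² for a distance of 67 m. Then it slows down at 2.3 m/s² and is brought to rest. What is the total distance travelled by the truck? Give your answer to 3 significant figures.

Phase 1 (accelerating): v₀ = 14.5 m/s, a = 2.1 m/s².
v² = v₀² + 2aΔx = 14.5² + 2·2.1·67 = 492 → v = 22.2 m/s
t = (v − v₀)/a = (22.2 − 14.5)/2.1 = 3.65 s

Phase 2 (decelerating): v₀ = 22.2 m/s, a = -2.3 m/s².
v = v₀ + at → t = (0 − 22.2) / -2.3 = 9.64 s
v² = v₀² + 2aΔx → Δx = (0² − 22.2²)/(2·-2.3) = 107 m
Total distance = 67.0 + 107 = 174 m

174 m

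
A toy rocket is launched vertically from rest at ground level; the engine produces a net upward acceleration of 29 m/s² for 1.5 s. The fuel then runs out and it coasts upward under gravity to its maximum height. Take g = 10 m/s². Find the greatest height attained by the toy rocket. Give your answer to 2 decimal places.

127.24 m

Phase 1 (powered ascent): v₀ = 0 m/s, a = 29 m/s².
v = v₀ + at = 0 + (29)(1.5) = 43.5 m/s
Δx = v₀t + ½at² = 0·1.5 + 0.5·29·1.5² = 32.6 m

Phase 2 (coasting upward): v₀ = 43.5 m/s, a = -10 m/s².
v = v₀ + at → t = (0 − 43.5) / -10 = 4.35 s
v² = v₀² + 2aΔx → Δx = (0² − 43.5²)/(2·-10) = 94.6 m
Maximum height = 32.6 + 94.6 = 127 m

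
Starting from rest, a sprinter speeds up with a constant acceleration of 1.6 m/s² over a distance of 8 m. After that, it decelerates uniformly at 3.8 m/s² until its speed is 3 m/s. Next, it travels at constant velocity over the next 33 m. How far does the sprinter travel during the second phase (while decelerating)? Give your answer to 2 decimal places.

2.18 m

Phase 1 (accelerating): v₀ = 0 m/s, a = 1.6 m/s².
v² = v₀² + 2aΔx = 0² + 2·1.6·8 = 25.6 → v = 5.06 m/s
t = (v − v₀)/a = (5.06 − 0)/1.6 = 3.16 s

Phase 2 (decelerating): v₀ = 5.06 m/s, a = -3.8 m/s².
v = v₀ + at → t = (3 − 5.06) / -3.8 = 0.542 s
v² = v₀² + 2aΔx → Δx = (3² − 5.06²)/(2·-3.8) = 2.18 m
Distance in phase 2 = 2.18 m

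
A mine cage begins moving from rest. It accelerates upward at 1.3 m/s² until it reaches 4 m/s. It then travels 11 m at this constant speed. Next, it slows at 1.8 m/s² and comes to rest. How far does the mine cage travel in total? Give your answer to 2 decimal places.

Phase 1 (accelerating): v₀ = 0 m/s, a = 1.3 m/s².
v = v₀ + at → t = (4 − 0) / 1.3 = 3.08 s
v² = v₀² + 2aΔx → Δx = (4² − 0²)/(2·1.3) = 6.15 m

Phase 2 (constant speed): v₀ = 4.00 m/s, a = 0 m/s².
Constant speed: t = d/v = 11/4.00 = 2.75 s

Phase 3 (decelerating): v₀ = 4.00 m/s, a = -1.8 m/s².
v = v₀ + at → t = (0 − 4.00) / -1.8 = 2.22 s
v² = v₀² + 2aΔx → Δx = (0² − 4.00²)/(2·-1.8) = 4.44 m
Total distance = 6.15 + 11.0 + 4.44 = 21.6 m

21.60 m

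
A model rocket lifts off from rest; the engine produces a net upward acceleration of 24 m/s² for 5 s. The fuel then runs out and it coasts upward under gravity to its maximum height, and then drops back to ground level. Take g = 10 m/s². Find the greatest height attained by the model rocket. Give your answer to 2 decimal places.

1020.00 m

Phase 1 (powered ascent): v₀ = 0 m/s, a = 24 m/s².
v = v₀ + at = 0 + (24)(5) = 120 m/s
Δx = v₀t + ½at² = 0·5 + 0.5·24·5² = 300 m

Phase 2 (coasting upward): v₀ = 120 m/s, a = -10 m/s².
v = v₀ + at → t = (0 − 120) / -10 = 12.0 s
v² = v₀² + 2aΔx → Δx = (0² − 120²)/(2·-10) = 720 m
Maximum height = 300 + 720 = 1020 m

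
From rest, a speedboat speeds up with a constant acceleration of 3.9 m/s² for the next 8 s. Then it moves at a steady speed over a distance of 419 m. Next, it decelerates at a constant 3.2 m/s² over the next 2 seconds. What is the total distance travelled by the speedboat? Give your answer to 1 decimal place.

599.8 m

Phase 1 (accelerating): v₀ = 0 m/s, a = 3.9 m/s².
v = v₀ + at = 0 + (3.9)(8) = 31.2 m/s
Δx = v₀t + ½at² = 0·8 + 0.5·3.9·8² = 125 m

Phase 2 (constant speed): v₀ = 31.2 m/s, a = 0 m/s².
Constant speed: t = d/v = 419/31.2 = 13.4 s

Phase 3 (decelerating): v₀ = 31.2 m/s, a = -3.2 m/s².
v = v₀ + at = 31.2 + (-3.2)(2) = 24.8 m/s
Δx = v₀t + ½at² = 31.2·2 + 0.5·-3.2·2² = 56.0 m
Total distance = 125 + 419 + 56.0 = 600 m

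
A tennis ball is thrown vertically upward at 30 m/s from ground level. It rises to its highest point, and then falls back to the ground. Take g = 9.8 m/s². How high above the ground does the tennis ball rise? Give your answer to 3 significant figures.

Phase 1 (rising): v₀ = 30.0 m/s, a = -9.8 m/s².
v = v₀ + at → t = (0 − 30.0) / -9.8 = 3.06 s
v² = v₀² + 2aΔx → Δx = (0² − 30.0²)/(2·-9.8) = 45.9 m
Maximum height = 45.9 m

45.9 m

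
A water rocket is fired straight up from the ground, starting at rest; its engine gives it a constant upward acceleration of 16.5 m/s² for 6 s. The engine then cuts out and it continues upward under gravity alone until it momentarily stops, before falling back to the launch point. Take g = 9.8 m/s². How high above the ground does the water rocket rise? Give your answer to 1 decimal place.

797.1 m

Phase 1 (powered ascent): v₀ = 0 m/s, a = 16.5 m/s².
v = v₀ + at = 0 + (16.5)(6) = 99.0 m/s
Δx = v₀t + ½at² = 0·6 + 0.5·16.5·6² = 297 m

Phase 2 (coasting upward): v₀ = 99.0 m/s, a = -9.8 m/s².
v = v₀ + at → t = (0 − 99.0) / -9.8 = 10.1 s
v² = v₀² + 2aΔx → Δx = (0² − 99.0²)/(2·-9.8) = 500 m
Maximum height = 297 + 500 = 797 m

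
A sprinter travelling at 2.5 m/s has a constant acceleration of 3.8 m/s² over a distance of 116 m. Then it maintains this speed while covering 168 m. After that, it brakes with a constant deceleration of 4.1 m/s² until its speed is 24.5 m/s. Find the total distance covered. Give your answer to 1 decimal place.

319.1 m

Phase 1 (accelerating): v₀ = 2.50 m/s, a = 3.8 m/s².
v² = v₀² + 2aΔx = 2.50² + 2·3.8·116 = 888 → v = 29.8 m/s
t = (v − v₀)/a = (29.8 − 2.50)/3.8 = 7.18 s

Phase 2 (constant speed): v₀ = 29.8 m/s, a = 0 m/s².
Constant speed: t = d/v = 168/29.8 = 5.64 s

Phase 3 (decelerating): v₀ = 29.8 m/s, a = -4.1 m/s².
v = v₀ + at → t = (24.5 − 29.8) / -4.1 = 1.29 s
v² = v₀² + 2aΔx → Δx = (24.5² − 29.8²)/(2·-4.1) = 35.1 m
Total distance = 116 + 168 + 35.1 = 319 m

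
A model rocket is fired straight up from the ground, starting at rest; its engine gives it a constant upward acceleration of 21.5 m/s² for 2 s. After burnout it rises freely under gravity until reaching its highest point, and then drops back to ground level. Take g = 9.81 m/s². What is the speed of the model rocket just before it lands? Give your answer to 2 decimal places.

51.89 m/s

Phase 1 (powered ascent): v₀ = 0 m/s, a = 21.5 m/s².
v = v₀ + at = 0 + (21.5)(2) = 43.0 m/s
Δx = v₀t + ½at² = 0·2 + 0.5·21.5·2² = 43.0 m

Phase 2 (coasting upward): v₀ = 43.0 m/s, a = -9.81 m/s².
v = v₀ + at → t = (0 − 43.0) / -9.81 = 4.38 s
v² = v₀² + 2aΔx → Δx = (0² − 43.0²)/(2·-9.81) = 94.2 m

Phase 3 (free fall): v₀ = 0 m/s, a = -9.81 m/s².
Falls 137 m from rest: t = √(2·137/9.81) = 5.29 s; v = g·t = 51.9 m/s.
Impact speed = 51.9 m/s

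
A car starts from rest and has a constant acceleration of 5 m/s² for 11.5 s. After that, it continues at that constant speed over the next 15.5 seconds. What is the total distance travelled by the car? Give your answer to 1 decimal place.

1221.9 m

Phase 1 (accelerating): v₀ = 0 m/s, a = 5 m/s².
v = v₀ + at = 0 + (5)(11.5) = 57.5 m/s
Δx = v₀t + ½at² = 0·11.5 + 0.5·5·11.5² = 331 m

Phase 2 (constant speed): v₀ = 57.5 m/s, a = 0 m/s².
v = v₀ + at = 57.5 + (0)(15.5) = 57.5 m/s
Δx = v₀t + ½at² = 57.5·15.5 + 0.5·0·15.5² = 891 m
Total distance = 331 + 891 = 1220 m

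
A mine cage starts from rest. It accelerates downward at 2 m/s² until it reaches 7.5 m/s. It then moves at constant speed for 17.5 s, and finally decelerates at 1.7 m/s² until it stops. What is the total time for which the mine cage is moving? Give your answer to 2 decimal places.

Phase 1 (accelerating): v₀ = 0 m/s, a = 2 m/s².
v = v₀ + at → t = (7.5 − 0) / 2 = 3.75 s
v² = v₀² + 2aΔx → Δx = (7.5² − 0²)/(2·2) = 14.1 m

Phase 2 (constant speed): v₀ = 7.50 m/s, a = 0 m/s².
v = v₀ + at = 7.50 + (0)(17.5) = 7.50 m/s
Δx = v₀t + ½at² = 7.50·17.5 + 0.5·0·17.5² = 131 m

Phase 3 (decelerating): v₀ = 7.50 m/s, a = -1.7 m/s².
v = v₀ + at → t = (0 − 7.50) / -1.7 = 4.41 s
v² = v₀² + 2aΔx → Δx = (0² − 7.50²)/(2·-1.7) = 16.5 m
Total time = 3.75 + 17.5 + 4.41 = 25.7 s

25.66 s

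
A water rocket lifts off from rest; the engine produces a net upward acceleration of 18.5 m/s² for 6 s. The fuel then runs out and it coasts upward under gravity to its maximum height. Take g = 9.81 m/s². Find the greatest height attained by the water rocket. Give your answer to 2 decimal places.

960.98 m

Phase 1 (powered ascent): v₀ = 0 m/s, a = 18.5 m/s².
v = v₀ + at = 0 + (18.5)(6) = 111 m/s
Δx = v₀t + ½at² = 0·6 + 0.5·18.5·6² = 333 m

Phase 2 (coasting upward): v₀ = 111 m/s, a = -9.81 m/s².
v = v₀ + at → t = (0 − 111) / -9.81 = 11.3 s
v² = v₀² + 2aΔx → Δx = (0² − 111²)/(2·-9.81) = 628 m
Maximum height = 333 + 628 = 961 m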